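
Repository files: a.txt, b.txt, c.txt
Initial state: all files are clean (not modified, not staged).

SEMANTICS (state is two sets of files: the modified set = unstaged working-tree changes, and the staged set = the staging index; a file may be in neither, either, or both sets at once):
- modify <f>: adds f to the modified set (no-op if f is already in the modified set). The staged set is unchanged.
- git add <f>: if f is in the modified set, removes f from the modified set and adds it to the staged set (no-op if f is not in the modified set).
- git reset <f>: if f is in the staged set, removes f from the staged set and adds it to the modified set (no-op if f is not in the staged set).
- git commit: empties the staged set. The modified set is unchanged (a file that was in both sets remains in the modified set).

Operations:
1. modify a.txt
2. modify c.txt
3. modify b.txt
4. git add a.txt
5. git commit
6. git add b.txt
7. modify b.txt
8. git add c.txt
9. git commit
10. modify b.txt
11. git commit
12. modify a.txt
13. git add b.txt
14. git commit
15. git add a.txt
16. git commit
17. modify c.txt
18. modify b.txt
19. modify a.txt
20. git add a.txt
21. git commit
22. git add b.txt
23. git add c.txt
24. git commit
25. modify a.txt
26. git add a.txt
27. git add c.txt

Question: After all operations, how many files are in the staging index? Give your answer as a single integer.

After op 1 (modify a.txt): modified={a.txt} staged={none}
After op 2 (modify c.txt): modified={a.txt, c.txt} staged={none}
After op 3 (modify b.txt): modified={a.txt, b.txt, c.txt} staged={none}
After op 4 (git add a.txt): modified={b.txt, c.txt} staged={a.txt}
After op 5 (git commit): modified={b.txt, c.txt} staged={none}
After op 6 (git add b.txt): modified={c.txt} staged={b.txt}
After op 7 (modify b.txt): modified={b.txt, c.txt} staged={b.txt}
After op 8 (git add c.txt): modified={b.txt} staged={b.txt, c.txt}
After op 9 (git commit): modified={b.txt} staged={none}
After op 10 (modify b.txt): modified={b.txt} staged={none}
After op 11 (git commit): modified={b.txt} staged={none}
After op 12 (modify a.txt): modified={a.txt, b.txt} staged={none}
After op 13 (git add b.txt): modified={a.txt} staged={b.txt}
After op 14 (git commit): modified={a.txt} staged={none}
After op 15 (git add a.txt): modified={none} staged={a.txt}
After op 16 (git commit): modified={none} staged={none}
After op 17 (modify c.txt): modified={c.txt} staged={none}
After op 18 (modify b.txt): modified={b.txt, c.txt} staged={none}
After op 19 (modify a.txt): modified={a.txt, b.txt, c.txt} staged={none}
After op 20 (git add a.txt): modified={b.txt, c.txt} staged={a.txt}
After op 21 (git commit): modified={b.txt, c.txt} staged={none}
After op 22 (git add b.txt): modified={c.txt} staged={b.txt}
After op 23 (git add c.txt): modified={none} staged={b.txt, c.txt}
After op 24 (git commit): modified={none} staged={none}
After op 25 (modify a.txt): modified={a.txt} staged={none}
After op 26 (git add a.txt): modified={none} staged={a.txt}
After op 27 (git add c.txt): modified={none} staged={a.txt}
Final staged set: {a.txt} -> count=1

Answer: 1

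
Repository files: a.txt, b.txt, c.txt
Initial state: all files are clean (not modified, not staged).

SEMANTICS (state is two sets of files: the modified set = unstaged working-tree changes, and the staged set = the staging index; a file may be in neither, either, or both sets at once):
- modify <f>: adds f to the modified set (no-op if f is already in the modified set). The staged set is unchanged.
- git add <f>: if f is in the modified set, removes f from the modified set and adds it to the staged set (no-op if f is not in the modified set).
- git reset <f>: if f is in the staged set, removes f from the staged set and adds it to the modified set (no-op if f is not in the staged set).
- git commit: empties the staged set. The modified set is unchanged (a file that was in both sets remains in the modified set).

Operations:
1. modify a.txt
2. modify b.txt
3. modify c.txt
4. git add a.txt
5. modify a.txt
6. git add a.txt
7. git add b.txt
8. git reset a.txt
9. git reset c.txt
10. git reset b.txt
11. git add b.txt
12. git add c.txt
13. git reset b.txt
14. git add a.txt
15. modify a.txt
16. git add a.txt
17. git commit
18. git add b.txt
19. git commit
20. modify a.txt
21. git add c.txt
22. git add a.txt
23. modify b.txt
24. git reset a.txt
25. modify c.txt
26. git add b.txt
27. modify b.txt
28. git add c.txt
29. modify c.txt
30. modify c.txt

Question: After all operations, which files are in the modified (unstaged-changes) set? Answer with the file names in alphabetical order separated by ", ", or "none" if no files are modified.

Answer: a.txt, b.txt, c.txt

Derivation:
After op 1 (modify a.txt): modified={a.txt} staged={none}
After op 2 (modify b.txt): modified={a.txt, b.txt} staged={none}
After op 3 (modify c.txt): modified={a.txt, b.txt, c.txt} staged={none}
After op 4 (git add a.txt): modified={b.txt, c.txt} staged={a.txt}
After op 5 (modify a.txt): modified={a.txt, b.txt, c.txt} staged={a.txt}
After op 6 (git add a.txt): modified={b.txt, c.txt} staged={a.txt}
After op 7 (git add b.txt): modified={c.txt} staged={a.txt, b.txt}
After op 8 (git reset a.txt): modified={a.txt, c.txt} staged={b.txt}
After op 9 (git reset c.txt): modified={a.txt, c.txt} staged={b.txt}
After op 10 (git reset b.txt): modified={a.txt, b.txt, c.txt} staged={none}
After op 11 (git add b.txt): modified={a.txt, c.txt} staged={b.txt}
After op 12 (git add c.txt): modified={a.txt} staged={b.txt, c.txt}
After op 13 (git reset b.txt): modified={a.txt, b.txt} staged={c.txt}
After op 14 (git add a.txt): modified={b.txt} staged={a.txt, c.txt}
After op 15 (modify a.txt): modified={a.txt, b.txt} staged={a.txt, c.txt}
After op 16 (git add a.txt): modified={b.txt} staged={a.txt, c.txt}
After op 17 (git commit): modified={b.txt} staged={none}
After op 18 (git add b.txt): modified={none} staged={b.txt}
After op 19 (git commit): modified={none} staged={none}
After op 20 (modify a.txt): modified={a.txt} staged={none}
After op 21 (git add c.txt): modified={a.txt} staged={none}
After op 22 (git add a.txt): modified={none} staged={a.txt}
After op 23 (modify b.txt): modified={b.txt} staged={a.txt}
After op 24 (git reset a.txt): modified={a.txt, b.txt} staged={none}
After op 25 (modify c.txt): modified={a.txt, b.txt, c.txt} staged={none}
After op 26 (git add b.txt): modified={a.txt, c.txt} staged={b.txt}
After op 27 (modify b.txt): modified={a.txt, b.txt, c.txt} staged={b.txt}
After op 28 (git add c.txt): modified={a.txt, b.txt} staged={b.txt, c.txt}
After op 29 (modify c.txt): modified={a.txt, b.txt, c.txt} staged={b.txt, c.txt}
After op 30 (modify c.txt): modified={a.txt, b.txt, c.txt} staged={b.txt, c.txt}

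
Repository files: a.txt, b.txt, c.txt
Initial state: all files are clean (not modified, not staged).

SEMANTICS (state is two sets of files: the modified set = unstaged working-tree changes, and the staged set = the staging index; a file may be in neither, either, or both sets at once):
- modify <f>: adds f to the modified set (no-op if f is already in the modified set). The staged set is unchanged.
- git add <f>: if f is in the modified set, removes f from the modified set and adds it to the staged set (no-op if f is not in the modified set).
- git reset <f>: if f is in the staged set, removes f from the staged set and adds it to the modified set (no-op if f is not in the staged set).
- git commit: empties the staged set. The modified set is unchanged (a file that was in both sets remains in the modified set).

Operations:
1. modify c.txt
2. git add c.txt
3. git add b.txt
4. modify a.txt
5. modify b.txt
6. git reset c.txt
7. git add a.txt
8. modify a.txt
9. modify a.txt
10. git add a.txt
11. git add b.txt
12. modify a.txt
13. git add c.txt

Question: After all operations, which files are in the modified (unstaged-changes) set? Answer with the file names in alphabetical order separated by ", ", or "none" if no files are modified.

Answer: a.txt

Derivation:
After op 1 (modify c.txt): modified={c.txt} staged={none}
After op 2 (git add c.txt): modified={none} staged={c.txt}
After op 3 (git add b.txt): modified={none} staged={c.txt}
After op 4 (modify a.txt): modified={a.txt} staged={c.txt}
After op 5 (modify b.txt): modified={a.txt, b.txt} staged={c.txt}
After op 6 (git reset c.txt): modified={a.txt, b.txt, c.txt} staged={none}
After op 7 (git add a.txt): modified={b.txt, c.txt} staged={a.txt}
After op 8 (modify a.txt): modified={a.txt, b.txt, c.txt} staged={a.txt}
After op 9 (modify a.txt): modified={a.txt, b.txt, c.txt} staged={a.txt}
After op 10 (git add a.txt): modified={b.txt, c.txt} staged={a.txt}
After op 11 (git add b.txt): modified={c.txt} staged={a.txt, b.txt}
After op 12 (modify a.txt): modified={a.txt, c.txt} staged={a.txt, b.txt}
After op 13 (git add c.txt): modified={a.txt} staged={a.txt, b.txt, c.txt}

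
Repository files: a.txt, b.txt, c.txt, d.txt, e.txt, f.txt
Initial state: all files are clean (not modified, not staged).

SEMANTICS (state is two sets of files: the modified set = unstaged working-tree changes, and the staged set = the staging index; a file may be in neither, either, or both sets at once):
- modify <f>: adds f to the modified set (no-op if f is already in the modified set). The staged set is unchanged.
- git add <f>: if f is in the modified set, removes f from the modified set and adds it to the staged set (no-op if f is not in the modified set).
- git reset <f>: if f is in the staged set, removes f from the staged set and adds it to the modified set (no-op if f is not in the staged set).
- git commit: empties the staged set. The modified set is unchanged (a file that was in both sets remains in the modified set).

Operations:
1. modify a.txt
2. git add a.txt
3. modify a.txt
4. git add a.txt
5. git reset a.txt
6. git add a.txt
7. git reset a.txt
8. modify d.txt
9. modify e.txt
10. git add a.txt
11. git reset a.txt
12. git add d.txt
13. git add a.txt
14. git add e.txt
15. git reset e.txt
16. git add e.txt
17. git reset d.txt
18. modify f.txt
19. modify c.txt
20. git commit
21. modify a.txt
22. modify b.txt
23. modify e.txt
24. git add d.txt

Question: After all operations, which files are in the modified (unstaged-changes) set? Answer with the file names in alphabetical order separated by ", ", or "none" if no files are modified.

After op 1 (modify a.txt): modified={a.txt} staged={none}
After op 2 (git add a.txt): modified={none} staged={a.txt}
After op 3 (modify a.txt): modified={a.txt} staged={a.txt}
After op 4 (git add a.txt): modified={none} staged={a.txt}
After op 5 (git reset a.txt): modified={a.txt} staged={none}
After op 6 (git add a.txt): modified={none} staged={a.txt}
After op 7 (git reset a.txt): modified={a.txt} staged={none}
After op 8 (modify d.txt): modified={a.txt, d.txt} staged={none}
After op 9 (modify e.txt): modified={a.txt, d.txt, e.txt} staged={none}
After op 10 (git add a.txt): modified={d.txt, e.txt} staged={a.txt}
After op 11 (git reset a.txt): modified={a.txt, d.txt, e.txt} staged={none}
After op 12 (git add d.txt): modified={a.txt, e.txt} staged={d.txt}
After op 13 (git add a.txt): modified={e.txt} staged={a.txt, d.txt}
After op 14 (git add e.txt): modified={none} staged={a.txt, d.txt, e.txt}
After op 15 (git reset e.txt): modified={e.txt} staged={a.txt, d.txt}
After op 16 (git add e.txt): modified={none} staged={a.txt, d.txt, e.txt}
After op 17 (git reset d.txt): modified={d.txt} staged={a.txt, e.txt}
After op 18 (modify f.txt): modified={d.txt, f.txt} staged={a.txt, e.txt}
After op 19 (modify c.txt): modified={c.txt, d.txt, f.txt} staged={a.txt, e.txt}
After op 20 (git commit): modified={c.txt, d.txt, f.txt} staged={none}
After op 21 (modify a.txt): modified={a.txt, c.txt, d.txt, f.txt} staged={none}
After op 22 (modify b.txt): modified={a.txt, b.txt, c.txt, d.txt, f.txt} staged={none}
After op 23 (modify e.txt): modified={a.txt, b.txt, c.txt, d.txt, e.txt, f.txt} staged={none}
After op 24 (git add d.txt): modified={a.txt, b.txt, c.txt, e.txt, f.txt} staged={d.txt}

Answer: a.txt, b.txt, c.txt, e.txt, f.txt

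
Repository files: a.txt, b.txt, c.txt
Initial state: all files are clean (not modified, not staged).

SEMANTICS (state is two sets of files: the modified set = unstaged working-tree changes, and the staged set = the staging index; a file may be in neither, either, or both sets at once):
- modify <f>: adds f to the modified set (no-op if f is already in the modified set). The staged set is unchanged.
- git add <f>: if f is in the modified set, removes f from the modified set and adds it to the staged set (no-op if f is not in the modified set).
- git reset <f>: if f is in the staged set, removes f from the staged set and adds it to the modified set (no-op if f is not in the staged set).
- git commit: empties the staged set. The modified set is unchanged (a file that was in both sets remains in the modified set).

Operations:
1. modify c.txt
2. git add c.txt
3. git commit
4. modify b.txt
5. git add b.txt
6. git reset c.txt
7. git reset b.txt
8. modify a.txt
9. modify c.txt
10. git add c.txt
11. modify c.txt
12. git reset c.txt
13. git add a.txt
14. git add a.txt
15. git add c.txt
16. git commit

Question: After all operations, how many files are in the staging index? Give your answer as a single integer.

Answer: 0

Derivation:
After op 1 (modify c.txt): modified={c.txt} staged={none}
After op 2 (git add c.txt): modified={none} staged={c.txt}
After op 3 (git commit): modified={none} staged={none}
After op 4 (modify b.txt): modified={b.txt} staged={none}
After op 5 (git add b.txt): modified={none} staged={b.txt}
After op 6 (git reset c.txt): modified={none} staged={b.txt}
After op 7 (git reset b.txt): modified={b.txt} staged={none}
After op 8 (modify a.txt): modified={a.txt, b.txt} staged={none}
After op 9 (modify c.txt): modified={a.txt, b.txt, c.txt} staged={none}
After op 10 (git add c.txt): modified={a.txt, b.txt} staged={c.txt}
After op 11 (modify c.txt): modified={a.txt, b.txt, c.txt} staged={c.txt}
After op 12 (git reset c.txt): modified={a.txt, b.txt, c.txt} staged={none}
After op 13 (git add a.txt): modified={b.txt, c.txt} staged={a.txt}
After op 14 (git add a.txt): modified={b.txt, c.txt} staged={a.txt}
After op 15 (git add c.txt): modified={b.txt} staged={a.txt, c.txt}
After op 16 (git commit): modified={b.txt} staged={none}
Final staged set: {none} -> count=0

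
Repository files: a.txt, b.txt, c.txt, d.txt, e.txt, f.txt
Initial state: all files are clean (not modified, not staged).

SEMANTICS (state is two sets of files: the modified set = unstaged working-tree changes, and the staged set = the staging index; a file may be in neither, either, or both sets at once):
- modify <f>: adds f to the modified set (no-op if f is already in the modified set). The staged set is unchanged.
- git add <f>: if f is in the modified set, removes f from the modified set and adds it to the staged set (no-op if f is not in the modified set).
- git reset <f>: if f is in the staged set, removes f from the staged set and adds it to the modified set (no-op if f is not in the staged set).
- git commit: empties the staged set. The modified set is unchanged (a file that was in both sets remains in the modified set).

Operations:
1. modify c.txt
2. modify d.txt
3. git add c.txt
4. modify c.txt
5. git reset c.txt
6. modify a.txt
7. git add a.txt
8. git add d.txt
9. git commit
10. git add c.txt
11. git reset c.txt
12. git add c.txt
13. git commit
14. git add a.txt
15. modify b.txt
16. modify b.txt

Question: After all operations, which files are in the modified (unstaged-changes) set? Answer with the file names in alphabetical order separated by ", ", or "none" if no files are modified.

After op 1 (modify c.txt): modified={c.txt} staged={none}
After op 2 (modify d.txt): modified={c.txt, d.txt} staged={none}
After op 3 (git add c.txt): modified={d.txt} staged={c.txt}
After op 4 (modify c.txt): modified={c.txt, d.txt} staged={c.txt}
After op 5 (git reset c.txt): modified={c.txt, d.txt} staged={none}
After op 6 (modify a.txt): modified={a.txt, c.txt, d.txt} staged={none}
After op 7 (git add a.txt): modified={c.txt, d.txt} staged={a.txt}
After op 8 (git add d.txt): modified={c.txt} staged={a.txt, d.txt}
After op 9 (git commit): modified={c.txt} staged={none}
After op 10 (git add c.txt): modified={none} staged={c.txt}
After op 11 (git reset c.txt): modified={c.txt} staged={none}
After op 12 (git add c.txt): modified={none} staged={c.txt}
After op 13 (git commit): modified={none} staged={none}
After op 14 (git add a.txt): modified={none} staged={none}
After op 15 (modify b.txt): modified={b.txt} staged={none}
After op 16 (modify b.txt): modified={b.txt} staged={none}

Answer: b.txt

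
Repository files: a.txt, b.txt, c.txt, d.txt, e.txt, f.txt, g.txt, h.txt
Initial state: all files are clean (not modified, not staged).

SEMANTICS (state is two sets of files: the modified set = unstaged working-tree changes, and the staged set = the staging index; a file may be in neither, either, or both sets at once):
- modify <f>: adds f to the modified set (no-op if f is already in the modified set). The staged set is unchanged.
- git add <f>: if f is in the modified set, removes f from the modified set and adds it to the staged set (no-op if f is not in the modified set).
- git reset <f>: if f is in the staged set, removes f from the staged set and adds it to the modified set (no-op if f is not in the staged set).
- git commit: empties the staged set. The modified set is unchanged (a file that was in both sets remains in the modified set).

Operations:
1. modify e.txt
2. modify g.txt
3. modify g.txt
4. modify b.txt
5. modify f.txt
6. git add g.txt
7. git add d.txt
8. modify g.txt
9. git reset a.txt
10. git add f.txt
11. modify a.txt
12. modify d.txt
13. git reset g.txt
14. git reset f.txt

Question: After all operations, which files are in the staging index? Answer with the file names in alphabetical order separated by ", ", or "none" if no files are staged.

Answer: none

Derivation:
After op 1 (modify e.txt): modified={e.txt} staged={none}
After op 2 (modify g.txt): modified={e.txt, g.txt} staged={none}
After op 3 (modify g.txt): modified={e.txt, g.txt} staged={none}
After op 4 (modify b.txt): modified={b.txt, e.txt, g.txt} staged={none}
After op 5 (modify f.txt): modified={b.txt, e.txt, f.txt, g.txt} staged={none}
After op 6 (git add g.txt): modified={b.txt, e.txt, f.txt} staged={g.txt}
After op 7 (git add d.txt): modified={b.txt, e.txt, f.txt} staged={g.txt}
After op 8 (modify g.txt): modified={b.txt, e.txt, f.txt, g.txt} staged={g.txt}
After op 9 (git reset a.txt): modified={b.txt, e.txt, f.txt, g.txt} staged={g.txt}
After op 10 (git add f.txt): modified={b.txt, e.txt, g.txt} staged={f.txt, g.txt}
After op 11 (modify a.txt): modified={a.txt, b.txt, e.txt, g.txt} staged={f.txt, g.txt}
After op 12 (modify d.txt): modified={a.txt, b.txt, d.txt, e.txt, g.txt} staged={f.txt, g.txt}
After op 13 (git reset g.txt): modified={a.txt, b.txt, d.txt, e.txt, g.txt} staged={f.txt}
After op 14 (git reset f.txt): modified={a.txt, b.txt, d.txt, e.txt, f.txt, g.txt} staged={none}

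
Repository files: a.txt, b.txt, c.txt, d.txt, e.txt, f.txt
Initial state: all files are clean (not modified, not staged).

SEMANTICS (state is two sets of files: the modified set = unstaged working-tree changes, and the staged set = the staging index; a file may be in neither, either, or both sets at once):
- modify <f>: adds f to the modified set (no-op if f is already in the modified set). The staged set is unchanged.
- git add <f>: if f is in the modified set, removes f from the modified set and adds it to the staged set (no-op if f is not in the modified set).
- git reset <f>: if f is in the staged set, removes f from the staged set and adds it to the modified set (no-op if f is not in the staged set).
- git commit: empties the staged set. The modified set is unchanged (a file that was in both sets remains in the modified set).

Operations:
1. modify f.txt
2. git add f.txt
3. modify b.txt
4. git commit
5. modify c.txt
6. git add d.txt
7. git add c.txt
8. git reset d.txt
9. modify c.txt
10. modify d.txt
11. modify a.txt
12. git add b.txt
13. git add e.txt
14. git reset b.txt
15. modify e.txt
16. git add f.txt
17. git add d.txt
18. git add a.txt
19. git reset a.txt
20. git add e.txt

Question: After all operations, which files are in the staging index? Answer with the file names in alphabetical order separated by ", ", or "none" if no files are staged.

Answer: c.txt, d.txt, e.txt

Derivation:
After op 1 (modify f.txt): modified={f.txt} staged={none}
After op 2 (git add f.txt): modified={none} staged={f.txt}
After op 3 (modify b.txt): modified={b.txt} staged={f.txt}
After op 4 (git commit): modified={b.txt} staged={none}
After op 5 (modify c.txt): modified={b.txt, c.txt} staged={none}
After op 6 (git add d.txt): modified={b.txt, c.txt} staged={none}
After op 7 (git add c.txt): modified={b.txt} staged={c.txt}
After op 8 (git reset d.txt): modified={b.txt} staged={c.txt}
After op 9 (modify c.txt): modified={b.txt, c.txt} staged={c.txt}
After op 10 (modify d.txt): modified={b.txt, c.txt, d.txt} staged={c.txt}
After op 11 (modify a.txt): modified={a.txt, b.txt, c.txt, d.txt} staged={c.txt}
After op 12 (git add b.txt): modified={a.txt, c.txt, d.txt} staged={b.txt, c.txt}
After op 13 (git add e.txt): modified={a.txt, c.txt, d.txt} staged={b.txt, c.txt}
After op 14 (git reset b.txt): modified={a.txt, b.txt, c.txt, d.txt} staged={c.txt}
After op 15 (modify e.txt): modified={a.txt, b.txt, c.txt, d.txt, e.txt} staged={c.txt}
After op 16 (git add f.txt): modified={a.txt, b.txt, c.txt, d.txt, e.txt} staged={c.txt}
After op 17 (git add d.txt): modified={a.txt, b.txt, c.txt, e.txt} staged={c.txt, d.txt}
After op 18 (git add a.txt): modified={b.txt, c.txt, e.txt} staged={a.txt, c.txt, d.txt}
After op 19 (git reset a.txt): modified={a.txt, b.txt, c.txt, e.txt} staged={c.txt, d.txt}
After op 20 (git add e.txt): modified={a.txt, b.txt, c.txt} staged={c.txt, d.txt, e.txt}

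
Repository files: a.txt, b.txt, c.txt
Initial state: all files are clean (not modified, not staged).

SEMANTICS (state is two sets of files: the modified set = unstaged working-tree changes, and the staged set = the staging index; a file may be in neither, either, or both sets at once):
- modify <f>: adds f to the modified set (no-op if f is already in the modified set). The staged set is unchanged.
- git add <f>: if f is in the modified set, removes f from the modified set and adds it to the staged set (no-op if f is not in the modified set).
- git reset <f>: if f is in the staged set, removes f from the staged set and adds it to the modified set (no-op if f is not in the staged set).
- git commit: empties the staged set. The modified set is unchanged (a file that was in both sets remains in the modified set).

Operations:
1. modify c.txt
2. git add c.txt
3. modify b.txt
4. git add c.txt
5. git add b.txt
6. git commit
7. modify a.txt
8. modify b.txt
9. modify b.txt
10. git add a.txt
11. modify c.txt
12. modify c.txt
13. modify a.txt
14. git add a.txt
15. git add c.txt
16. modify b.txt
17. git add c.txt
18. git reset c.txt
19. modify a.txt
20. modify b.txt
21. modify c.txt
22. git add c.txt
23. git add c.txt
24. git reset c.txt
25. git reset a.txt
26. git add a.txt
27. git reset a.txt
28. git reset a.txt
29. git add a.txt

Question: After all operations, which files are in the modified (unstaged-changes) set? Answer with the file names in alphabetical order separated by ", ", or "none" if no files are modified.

After op 1 (modify c.txt): modified={c.txt} staged={none}
After op 2 (git add c.txt): modified={none} staged={c.txt}
After op 3 (modify b.txt): modified={b.txt} staged={c.txt}
After op 4 (git add c.txt): modified={b.txt} staged={c.txt}
After op 5 (git add b.txt): modified={none} staged={b.txt, c.txt}
After op 6 (git commit): modified={none} staged={none}
After op 7 (modify a.txt): modified={a.txt} staged={none}
After op 8 (modify b.txt): modified={a.txt, b.txt} staged={none}
After op 9 (modify b.txt): modified={a.txt, b.txt} staged={none}
After op 10 (git add a.txt): modified={b.txt} staged={a.txt}
After op 11 (modify c.txt): modified={b.txt, c.txt} staged={a.txt}
After op 12 (modify c.txt): modified={b.txt, c.txt} staged={a.txt}
After op 13 (modify a.txt): modified={a.txt, b.txt, c.txt} staged={a.txt}
After op 14 (git add a.txt): modified={b.txt, c.txt} staged={a.txt}
After op 15 (git add c.txt): modified={b.txt} staged={a.txt, c.txt}
After op 16 (modify b.txt): modified={b.txt} staged={a.txt, c.txt}
After op 17 (git add c.txt): modified={b.txt} staged={a.txt, c.txt}
After op 18 (git reset c.txt): modified={b.txt, c.txt} staged={a.txt}
After op 19 (modify a.txt): modified={a.txt, b.txt, c.txt} staged={a.txt}
After op 20 (modify b.txt): modified={a.txt, b.txt, c.txt} staged={a.txt}
After op 21 (modify c.txt): modified={a.txt, b.txt, c.txt} staged={a.txt}
After op 22 (git add c.txt): modified={a.txt, b.txt} staged={a.txt, c.txt}
After op 23 (git add c.txt): modified={a.txt, b.txt} staged={a.txt, c.txt}
After op 24 (git reset c.txt): modified={a.txt, b.txt, c.txt} staged={a.txt}
After op 25 (git reset a.txt): modified={a.txt, b.txt, c.txt} staged={none}
After op 26 (git add a.txt): modified={b.txt, c.txt} staged={a.txt}
After op 27 (git reset a.txt): modified={a.txt, b.txt, c.txt} staged={none}
After op 28 (git reset a.txt): modified={a.txt, b.txt, c.txt} staged={none}
After op 29 (git add a.txt): modified={b.txt, c.txt} staged={a.txt}

Answer: b.txt, c.txt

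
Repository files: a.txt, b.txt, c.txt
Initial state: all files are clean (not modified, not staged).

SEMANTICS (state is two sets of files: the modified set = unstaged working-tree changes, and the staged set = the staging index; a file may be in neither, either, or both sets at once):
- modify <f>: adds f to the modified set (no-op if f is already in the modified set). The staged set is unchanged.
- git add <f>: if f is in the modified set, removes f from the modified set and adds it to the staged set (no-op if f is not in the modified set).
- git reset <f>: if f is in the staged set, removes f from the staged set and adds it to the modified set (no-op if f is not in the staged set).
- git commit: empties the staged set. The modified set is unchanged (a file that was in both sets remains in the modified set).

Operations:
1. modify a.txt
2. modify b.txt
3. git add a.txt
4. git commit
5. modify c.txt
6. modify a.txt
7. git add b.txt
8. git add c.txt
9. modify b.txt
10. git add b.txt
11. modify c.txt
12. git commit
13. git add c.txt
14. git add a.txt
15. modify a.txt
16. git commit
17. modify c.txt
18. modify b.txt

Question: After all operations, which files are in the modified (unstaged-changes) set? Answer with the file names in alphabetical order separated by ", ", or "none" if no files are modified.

After op 1 (modify a.txt): modified={a.txt} staged={none}
After op 2 (modify b.txt): modified={a.txt, b.txt} staged={none}
After op 3 (git add a.txt): modified={b.txt} staged={a.txt}
After op 4 (git commit): modified={b.txt} staged={none}
After op 5 (modify c.txt): modified={b.txt, c.txt} staged={none}
After op 6 (modify a.txt): modified={a.txt, b.txt, c.txt} staged={none}
After op 7 (git add b.txt): modified={a.txt, c.txt} staged={b.txt}
After op 8 (git add c.txt): modified={a.txt} staged={b.txt, c.txt}
After op 9 (modify b.txt): modified={a.txt, b.txt} staged={b.txt, c.txt}
After op 10 (git add b.txt): modified={a.txt} staged={b.txt, c.txt}
After op 11 (modify c.txt): modified={a.txt, c.txt} staged={b.txt, c.txt}
After op 12 (git commit): modified={a.txt, c.txt} staged={none}
After op 13 (git add c.txt): modified={a.txt} staged={c.txt}
After op 14 (git add a.txt): modified={none} staged={a.txt, c.txt}
After op 15 (modify a.txt): modified={a.txt} staged={a.txt, c.txt}
After op 16 (git commit): modified={a.txt} staged={none}
After op 17 (modify c.txt): modified={a.txt, c.txt} staged={none}
After op 18 (modify b.txt): modified={a.txt, b.txt, c.txt} staged={none}

Answer: a.txt, b.txt, c.txt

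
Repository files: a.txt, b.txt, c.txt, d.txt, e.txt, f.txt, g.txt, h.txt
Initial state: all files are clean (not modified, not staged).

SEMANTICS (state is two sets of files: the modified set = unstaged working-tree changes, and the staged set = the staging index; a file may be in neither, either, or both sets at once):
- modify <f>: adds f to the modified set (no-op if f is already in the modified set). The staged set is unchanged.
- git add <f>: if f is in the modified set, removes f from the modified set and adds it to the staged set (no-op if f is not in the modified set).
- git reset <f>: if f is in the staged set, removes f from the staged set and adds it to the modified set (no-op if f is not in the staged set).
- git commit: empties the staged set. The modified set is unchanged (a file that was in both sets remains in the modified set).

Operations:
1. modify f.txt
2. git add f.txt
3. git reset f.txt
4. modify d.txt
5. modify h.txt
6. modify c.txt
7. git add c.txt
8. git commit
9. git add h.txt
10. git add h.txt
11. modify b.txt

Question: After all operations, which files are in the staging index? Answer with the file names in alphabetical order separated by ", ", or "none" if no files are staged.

After op 1 (modify f.txt): modified={f.txt} staged={none}
After op 2 (git add f.txt): modified={none} staged={f.txt}
After op 3 (git reset f.txt): modified={f.txt} staged={none}
After op 4 (modify d.txt): modified={d.txt, f.txt} staged={none}
After op 5 (modify h.txt): modified={d.txt, f.txt, h.txt} staged={none}
After op 6 (modify c.txt): modified={c.txt, d.txt, f.txt, h.txt} staged={none}
After op 7 (git add c.txt): modified={d.txt, f.txt, h.txt} staged={c.txt}
After op 8 (git commit): modified={d.txt, f.txt, h.txt} staged={none}
After op 9 (git add h.txt): modified={d.txt, f.txt} staged={h.txt}
After op 10 (git add h.txt): modified={d.txt, f.txt} staged={h.txt}
After op 11 (modify b.txt): modified={b.txt, d.txt, f.txt} staged={h.txt}

Answer: h.txt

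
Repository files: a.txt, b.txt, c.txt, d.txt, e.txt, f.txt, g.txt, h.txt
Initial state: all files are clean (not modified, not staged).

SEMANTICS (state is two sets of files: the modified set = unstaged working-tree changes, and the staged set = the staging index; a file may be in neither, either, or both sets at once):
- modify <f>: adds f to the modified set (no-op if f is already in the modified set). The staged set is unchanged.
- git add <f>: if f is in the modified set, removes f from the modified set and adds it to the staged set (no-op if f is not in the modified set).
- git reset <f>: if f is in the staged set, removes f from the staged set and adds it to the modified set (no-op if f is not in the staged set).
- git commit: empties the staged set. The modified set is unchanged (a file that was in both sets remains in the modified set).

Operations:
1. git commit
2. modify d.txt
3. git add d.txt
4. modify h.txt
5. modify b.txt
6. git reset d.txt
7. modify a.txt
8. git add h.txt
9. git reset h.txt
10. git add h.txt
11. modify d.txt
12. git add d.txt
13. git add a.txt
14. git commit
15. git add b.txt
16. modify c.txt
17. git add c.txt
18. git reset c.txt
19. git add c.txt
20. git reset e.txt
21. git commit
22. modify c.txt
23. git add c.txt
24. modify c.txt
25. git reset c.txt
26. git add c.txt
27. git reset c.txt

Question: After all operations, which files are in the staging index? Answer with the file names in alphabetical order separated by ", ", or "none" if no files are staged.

Answer: none

Derivation:
After op 1 (git commit): modified={none} staged={none}
After op 2 (modify d.txt): modified={d.txt} staged={none}
After op 3 (git add d.txt): modified={none} staged={d.txt}
After op 4 (modify h.txt): modified={h.txt} staged={d.txt}
After op 5 (modify b.txt): modified={b.txt, h.txt} staged={d.txt}
After op 6 (git reset d.txt): modified={b.txt, d.txt, h.txt} staged={none}
After op 7 (modify a.txt): modified={a.txt, b.txt, d.txt, h.txt} staged={none}
After op 8 (git add h.txt): modified={a.txt, b.txt, d.txt} staged={h.txt}
After op 9 (git reset h.txt): modified={a.txt, b.txt, d.txt, h.txt} staged={none}
After op 10 (git add h.txt): modified={a.txt, b.txt, d.txt} staged={h.txt}
After op 11 (modify d.txt): modified={a.txt, b.txt, d.txt} staged={h.txt}
After op 12 (git add d.txt): modified={a.txt, b.txt} staged={d.txt, h.txt}
After op 13 (git add a.txt): modified={b.txt} staged={a.txt, d.txt, h.txt}
After op 14 (git commit): modified={b.txt} staged={none}
After op 15 (git add b.txt): modified={none} staged={b.txt}
After op 16 (modify c.txt): modified={c.txt} staged={b.txt}
After op 17 (git add c.txt): modified={none} staged={b.txt, c.txt}
After op 18 (git reset c.txt): modified={c.txt} staged={b.txt}
After op 19 (git add c.txt): modified={none} staged={b.txt, c.txt}
After op 20 (git reset e.txt): modified={none} staged={b.txt, c.txt}
After op 21 (git commit): modified={none} staged={none}
After op 22 (modify c.txt): modified={c.txt} staged={none}
After op 23 (git add c.txt): modified={none} staged={c.txt}
After op 24 (modify c.txt): modified={c.txt} staged={c.txt}
After op 25 (git reset c.txt): modified={c.txt} staged={none}
After op 26 (git add c.txt): modified={none} staged={c.txt}
After op 27 (git reset c.txt): modified={c.txt} staged={none}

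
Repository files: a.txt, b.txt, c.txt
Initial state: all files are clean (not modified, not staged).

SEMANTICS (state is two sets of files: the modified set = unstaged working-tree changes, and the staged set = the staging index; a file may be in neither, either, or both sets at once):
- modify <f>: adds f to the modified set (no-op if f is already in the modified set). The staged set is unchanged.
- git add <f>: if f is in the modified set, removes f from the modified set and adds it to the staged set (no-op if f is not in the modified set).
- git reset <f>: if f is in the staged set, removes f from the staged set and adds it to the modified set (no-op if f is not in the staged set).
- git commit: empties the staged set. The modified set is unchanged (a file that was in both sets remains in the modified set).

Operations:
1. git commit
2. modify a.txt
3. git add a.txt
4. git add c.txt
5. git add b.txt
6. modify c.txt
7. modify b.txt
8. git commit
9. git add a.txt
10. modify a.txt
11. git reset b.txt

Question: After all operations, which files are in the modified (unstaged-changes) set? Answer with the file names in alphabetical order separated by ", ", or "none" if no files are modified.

After op 1 (git commit): modified={none} staged={none}
After op 2 (modify a.txt): modified={a.txt} staged={none}
After op 3 (git add a.txt): modified={none} staged={a.txt}
After op 4 (git add c.txt): modified={none} staged={a.txt}
After op 5 (git add b.txt): modified={none} staged={a.txt}
After op 6 (modify c.txt): modified={c.txt} staged={a.txt}
After op 7 (modify b.txt): modified={b.txt, c.txt} staged={a.txt}
After op 8 (git commit): modified={b.txt, c.txt} staged={none}
After op 9 (git add a.txt): modified={b.txt, c.txt} staged={none}
After op 10 (modify a.txt): modified={a.txt, b.txt, c.txt} staged={none}
After op 11 (git reset b.txt): modified={a.txt, b.txt, c.txt} staged={none}

Answer: a.txt, b.txt, c.txt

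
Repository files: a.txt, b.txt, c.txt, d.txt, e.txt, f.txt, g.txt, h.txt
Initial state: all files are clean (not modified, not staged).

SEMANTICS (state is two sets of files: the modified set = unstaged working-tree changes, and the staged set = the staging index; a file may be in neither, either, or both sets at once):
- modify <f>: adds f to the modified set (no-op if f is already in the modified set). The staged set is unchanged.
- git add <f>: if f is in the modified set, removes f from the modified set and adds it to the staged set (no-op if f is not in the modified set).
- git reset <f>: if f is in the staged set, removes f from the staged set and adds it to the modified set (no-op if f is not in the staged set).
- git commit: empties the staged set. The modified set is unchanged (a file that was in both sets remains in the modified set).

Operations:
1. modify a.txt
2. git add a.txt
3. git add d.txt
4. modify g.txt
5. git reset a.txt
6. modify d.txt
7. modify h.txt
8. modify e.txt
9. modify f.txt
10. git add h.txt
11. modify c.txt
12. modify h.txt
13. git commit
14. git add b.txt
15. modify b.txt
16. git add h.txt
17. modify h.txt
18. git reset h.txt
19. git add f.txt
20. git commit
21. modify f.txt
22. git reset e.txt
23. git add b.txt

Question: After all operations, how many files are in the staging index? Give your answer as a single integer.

After op 1 (modify a.txt): modified={a.txt} staged={none}
After op 2 (git add a.txt): modified={none} staged={a.txt}
After op 3 (git add d.txt): modified={none} staged={a.txt}
After op 4 (modify g.txt): modified={g.txt} staged={a.txt}
After op 5 (git reset a.txt): modified={a.txt, g.txt} staged={none}
After op 6 (modify d.txt): modified={a.txt, d.txt, g.txt} staged={none}
After op 7 (modify h.txt): modified={a.txt, d.txt, g.txt, h.txt} staged={none}
After op 8 (modify e.txt): modified={a.txt, d.txt, e.txt, g.txt, h.txt} staged={none}
After op 9 (modify f.txt): modified={a.txt, d.txt, e.txt, f.txt, g.txt, h.txt} staged={none}
After op 10 (git add h.txt): modified={a.txt, d.txt, e.txt, f.txt, g.txt} staged={h.txt}
After op 11 (modify c.txt): modified={a.txt, c.txt, d.txt, e.txt, f.txt, g.txt} staged={h.txt}
After op 12 (modify h.txt): modified={a.txt, c.txt, d.txt, e.txt, f.txt, g.txt, h.txt} staged={h.txt}
After op 13 (git commit): modified={a.txt, c.txt, d.txt, e.txt, f.txt, g.txt, h.txt} staged={none}
After op 14 (git add b.txt): modified={a.txt, c.txt, d.txt, e.txt, f.txt, g.txt, h.txt} staged={none}
After op 15 (modify b.txt): modified={a.txt, b.txt, c.txt, d.txt, e.txt, f.txt, g.txt, h.txt} staged={none}
After op 16 (git add h.txt): modified={a.txt, b.txt, c.txt, d.txt, e.txt, f.txt, g.txt} staged={h.txt}
After op 17 (modify h.txt): modified={a.txt, b.txt, c.txt, d.txt, e.txt, f.txt, g.txt, h.txt} staged={h.txt}
After op 18 (git reset h.txt): modified={a.txt, b.txt, c.txt, d.txt, e.txt, f.txt, g.txt, h.txt} staged={none}
After op 19 (git add f.txt): modified={a.txt, b.txt, c.txt, d.txt, e.txt, g.txt, h.txt} staged={f.txt}
After op 20 (git commit): modified={a.txt, b.txt, c.txt, d.txt, e.txt, g.txt, h.txt} staged={none}
After op 21 (modify f.txt): modified={a.txt, b.txt, c.txt, d.txt, e.txt, f.txt, g.txt, h.txt} staged={none}
After op 22 (git reset e.txt): modified={a.txt, b.txt, c.txt, d.txt, e.txt, f.txt, g.txt, h.txt} staged={none}
After op 23 (git add b.txt): modified={a.txt, c.txt, d.txt, e.txt, f.txt, g.txt, h.txt} staged={b.txt}
Final staged set: {b.txt} -> count=1

Answer: 1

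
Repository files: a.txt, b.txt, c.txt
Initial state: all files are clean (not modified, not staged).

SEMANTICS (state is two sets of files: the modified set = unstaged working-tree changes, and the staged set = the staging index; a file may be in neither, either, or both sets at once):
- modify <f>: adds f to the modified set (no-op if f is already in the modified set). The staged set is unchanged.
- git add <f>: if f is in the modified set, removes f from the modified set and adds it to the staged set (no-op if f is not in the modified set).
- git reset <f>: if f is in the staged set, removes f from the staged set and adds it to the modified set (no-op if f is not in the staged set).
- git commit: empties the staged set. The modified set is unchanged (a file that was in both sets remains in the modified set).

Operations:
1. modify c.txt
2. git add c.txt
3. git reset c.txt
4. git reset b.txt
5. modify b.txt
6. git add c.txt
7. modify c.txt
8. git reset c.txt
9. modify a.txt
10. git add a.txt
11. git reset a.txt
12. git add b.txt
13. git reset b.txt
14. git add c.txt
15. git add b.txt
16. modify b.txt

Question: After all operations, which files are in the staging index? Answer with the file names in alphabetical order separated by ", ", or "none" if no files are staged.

After op 1 (modify c.txt): modified={c.txt} staged={none}
After op 2 (git add c.txt): modified={none} staged={c.txt}
After op 3 (git reset c.txt): modified={c.txt} staged={none}
After op 4 (git reset b.txt): modified={c.txt} staged={none}
After op 5 (modify b.txt): modified={b.txt, c.txt} staged={none}
After op 6 (git add c.txt): modified={b.txt} staged={c.txt}
After op 7 (modify c.txt): modified={b.txt, c.txt} staged={c.txt}
After op 8 (git reset c.txt): modified={b.txt, c.txt} staged={none}
After op 9 (modify a.txt): modified={a.txt, b.txt, c.txt} staged={none}
After op 10 (git add a.txt): modified={b.txt, c.txt} staged={a.txt}
After op 11 (git reset a.txt): modified={a.txt, b.txt, c.txt} staged={none}
After op 12 (git add b.txt): modified={a.txt, c.txt} staged={b.txt}
After op 13 (git reset b.txt): modified={a.txt, b.txt, c.txt} staged={none}
After op 14 (git add c.txt): modified={a.txt, b.txt} staged={c.txt}
After op 15 (git add b.txt): modified={a.txt} staged={b.txt, c.txt}
After op 16 (modify b.txt): modified={a.txt, b.txt} staged={b.txt, c.txt}

Answer: b.txt, c.txt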